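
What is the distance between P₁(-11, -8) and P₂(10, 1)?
Using the distance formula: d = sqrt((x₂-x₁)² + (y₂-y₁)²)
dx = 10 - (-11) = 21
dy = 1 - (-8) = 9
d = sqrt(21² + 9²) = sqrt(441 + 81) = sqrt(522) = 22.85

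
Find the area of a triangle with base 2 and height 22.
Area = (1/2) * base * height
Area = (1/2) * 2 * 22
Area = 22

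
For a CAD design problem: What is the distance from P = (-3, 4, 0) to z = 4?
d = |0(-3) + 0(4) + 1(0) - (4)| / √(0² + 0² + 1²) = 4/√1 = 4.0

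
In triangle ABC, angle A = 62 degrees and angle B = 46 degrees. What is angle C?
Sum of angles in a triangle = 180 degrees
Third angle = 180 - 62 - 46
Third angle = 72 degrees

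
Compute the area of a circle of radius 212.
Area = pi * r²
Area = pi * 212²
Area = pi * 44944
Area = 141195.74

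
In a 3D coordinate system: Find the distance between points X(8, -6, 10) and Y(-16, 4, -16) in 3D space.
d = √[(-24)² + (10)² + (-26)²] = √1352 = 36.77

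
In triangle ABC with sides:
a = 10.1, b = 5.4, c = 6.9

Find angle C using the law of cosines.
cos(C) = (a² + b² - c²)/(2ab)
cos(C) = (10.1² + 5.4² - 6.9²)/(2·10.1·5.4) = 83.56/109.08 = 0.766043
C = arccos(0.766043) = 40°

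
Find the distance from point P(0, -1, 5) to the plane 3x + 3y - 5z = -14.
d = |3(0) + 3(-1) + (-5)(5) - (-14)| / √(3² + 3² + (-5)²) = 14/√43 = 2.135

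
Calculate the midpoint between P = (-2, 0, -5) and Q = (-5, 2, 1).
Midpoint = ((-2-5)/2, (0+2)/2, (-5+1)/2) = (-3.5, 1, -2)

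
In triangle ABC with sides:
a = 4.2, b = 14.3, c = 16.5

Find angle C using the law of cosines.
cos(C) = (a² + b² - c²)/(2ab)
cos(C) = (4.2² + 14.3² - 16.5²)/(2·4.2·14.3) = -50.12/120.12 = -0.417249
C = arccos(-0.417249) = 114.7°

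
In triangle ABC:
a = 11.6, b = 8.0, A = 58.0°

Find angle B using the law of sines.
sin(B)/b = sin(A)/a
sin(B) = b·sin(A)/a = 8.0·sin(58.0°)/11.6 = 0.584861
B = arcsin(0.584861) = 35.79°  (b ≤ a, so B ≤ A and the acute solution is unique)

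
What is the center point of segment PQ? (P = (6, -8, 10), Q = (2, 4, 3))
Midpoint = ((6+2)/2, (-8+4)/2, (10+3)/2) = (4, -2, 6.5)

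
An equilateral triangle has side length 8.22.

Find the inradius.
For an equilateral triangle, r = s/(2√3) where s is the side.
r = 8.22/(2√3) = 8.22/3.464102 = 2.373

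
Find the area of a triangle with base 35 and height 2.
Area = (1/2) * base * height
Area = (1/2) * 35 * 2
Area = 35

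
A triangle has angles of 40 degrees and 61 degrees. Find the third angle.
Sum of angles in a triangle = 180 degrees
Third angle = 180 - 40 - 61
Third angle = 79 degrees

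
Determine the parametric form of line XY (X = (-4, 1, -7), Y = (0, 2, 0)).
Direction vector d = Y - X = (4, 1, 7)
x = -4 + 4t, y = 1 + t, z = -7 + 7t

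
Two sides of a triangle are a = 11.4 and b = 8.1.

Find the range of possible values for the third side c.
By the triangle inequality: |a - b| < c < a + b
|11.4 - 8.1| < c < 11.4 + 8.1
3.3 < c < 19.5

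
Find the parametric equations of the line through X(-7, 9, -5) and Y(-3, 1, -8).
Direction vector d = Y - X = (4, -8, -3)
x = -7 + 4t, y = 9 - 8t, z = -5 - 3t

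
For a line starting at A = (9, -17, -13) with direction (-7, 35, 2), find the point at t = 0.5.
P(0.5) = (9 + (-7)(0.5), -17 + 35(0.5), -13 + 2(0.5)) = (5.5, 0.5, -12)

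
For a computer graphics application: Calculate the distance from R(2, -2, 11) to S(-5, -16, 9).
d = √[(-7)² + (-14)² + (-2)²] = √249 = 15.78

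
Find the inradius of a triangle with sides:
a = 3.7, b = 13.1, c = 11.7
s = (a+b+c)/2 = (3.7+13.1+11.7)/2 = 14.25
Area = √(s(s-a)(s-b)(s-c)) = √(14.25·10.55·1.15·2.55) = 20.9968
r = Area/s = 20.9968/14.25 = 1.473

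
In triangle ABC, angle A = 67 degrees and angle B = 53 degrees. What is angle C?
Sum of angles in a triangle = 180 degrees
Third angle = 180 - 67 - 53
Third angle = 60 degrees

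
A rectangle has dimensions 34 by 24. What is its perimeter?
Perimeter = 2 * (length + width)
Perimeter = 2 * (34 + 24)
Perimeter = 2 * 58
Perimeter = 116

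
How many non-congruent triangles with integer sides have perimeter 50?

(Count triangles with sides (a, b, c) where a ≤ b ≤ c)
With a ≤ b ≤ c and a + b + c = 50, the triangle inequality a + b > c gives c < 50/2, so c ≤ 24.
Iterate a from 1 to ⌊p/3⌋ = 16; for each a, b ranges from a to ⌊(p−a)/2⌋ with c = p − a − b, keeping only c ≥ b.
Triples: (2, 24, 24), (3, 23, 24), (4, 22, 24), …
Count = 52 triangles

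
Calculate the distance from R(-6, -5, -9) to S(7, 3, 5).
d = √[(13)² + (8)² + (14)²] = √429 = 20.71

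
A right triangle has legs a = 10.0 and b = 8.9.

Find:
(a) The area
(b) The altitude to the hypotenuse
(a) Area = ½ab = ½·10.0·8.9 = 44.5
(b) Hypotenuse c = √(10.0² + 8.9²) = √179.21 = 13.3869
    Area = ½·c·h_c  →  h_c = 2·Area/c = 2·44.5/13.3869 = 6.648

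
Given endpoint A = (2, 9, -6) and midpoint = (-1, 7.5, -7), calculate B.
B = (2×(-1) - 2, 2×7.5 - 9, 2×(-7) - (-6)) = (-4, 6, -8)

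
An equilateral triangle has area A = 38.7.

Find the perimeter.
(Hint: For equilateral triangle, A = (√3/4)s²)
A = (√3/4)s²  →  s² = 4A/√3 = 4·38.7/√3 = 89.3738
s = 9.45377
Perimeter = 3s = 28.36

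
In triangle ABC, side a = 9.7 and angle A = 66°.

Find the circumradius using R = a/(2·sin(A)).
R = a/(2·sin(A)) = 9.7/(2·sin(66°))
R = 9.7/(2·0.913545) = 9.7/1.827091 = 5.309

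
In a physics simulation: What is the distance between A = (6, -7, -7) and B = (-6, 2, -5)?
d = √[(-12)² + (9)² + (2)²] = √229 = 15.13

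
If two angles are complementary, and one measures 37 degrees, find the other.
Complementary angles sum to 90 degrees.
Other angle = 90 - 37
Other angle = 53 degrees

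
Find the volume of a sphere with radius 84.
Volume = (4/3) * pi * r³
Volume = (4/3) * pi * 84³
Volume = (4/3) * pi * 592704
Volume = 2482712.71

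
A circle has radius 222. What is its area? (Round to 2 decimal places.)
Area = pi * r²
Area = pi * 222²
Area = pi * 49284
Area = 154830.25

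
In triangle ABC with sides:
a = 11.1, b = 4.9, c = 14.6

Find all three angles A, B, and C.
By the law of cosines:
cos(A) = (b² + c² - a²)/(2bc) = 0.796477  →  A = 37.2°
cos(B) = (a² + c² - b²)/(2ac) = 0.963717  →  B = 15.48°
cos(C) = (a² + b² - c²)/(2ab) = -0.606178  →  C = 127.3°
Check: A + B + C = 180.0° ✓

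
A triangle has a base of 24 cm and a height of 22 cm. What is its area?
Area = (1/2) * base * height
Area = (1/2) * 24 * 22
Area = 264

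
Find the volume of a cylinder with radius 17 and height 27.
Volume = pi * r² * h
Volume = pi * 17² * 27
Volume = pi * 289 * 27
Volume = pi * 7803
Volume = 24513.85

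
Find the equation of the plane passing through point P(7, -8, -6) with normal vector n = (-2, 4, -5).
d = n·P = (-2)(7) + (4)(-8) + (-5)(-6) = -16
Plane: -2x + 4y - 5z = -16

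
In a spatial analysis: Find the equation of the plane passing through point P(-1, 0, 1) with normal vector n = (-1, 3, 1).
d = n·P = (-1)(-1) + (3)(0) + (1)(1) = 2
Plane: -x + 3y + z = 2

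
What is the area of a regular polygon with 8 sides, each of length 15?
For a regular 8-gon with side length s = 15:
Apothem a = s / (2*tan(pi/8)) = 15 / (2*tan(pi/8)) ≈ 18.1066
Perimeter P = 8 * 15 = 120
Area = (1/2) * P * a = (1/2) * 120 * 18.1066 = 1086.40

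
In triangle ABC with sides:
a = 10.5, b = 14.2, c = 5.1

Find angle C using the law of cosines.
cos(C) = (a² + b² - c²)/(2ab)
cos(C) = (10.5² + 14.2² - 5.1²)/(2·10.5·14.2) = 285.88/298.2 = 0.958685
C = arccos(0.958685) = 16.53°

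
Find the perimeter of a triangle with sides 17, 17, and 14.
Perimeter = sum of all sides
Perimeter = 17 + 17 + 14
Perimeter = 48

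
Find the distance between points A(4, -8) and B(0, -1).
Using the distance formula: d = sqrt((x₂-x₁)² + (y₂-y₁)²)
dx = 0 - 4 = -4
dy = (-1) - (-8) = 7
d = sqrt((-4)² + 7²) = sqrt(16 + 49) = sqrt(65) = 8.06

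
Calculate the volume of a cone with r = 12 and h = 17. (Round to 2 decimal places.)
Volume = (1/3) * pi * r² * h
Volume = (1/3) * pi * 12² * 17
Volume = (1/3) * pi * 144 * 17
Volume = (1/3) * pi * 2448
Volume = 2563.54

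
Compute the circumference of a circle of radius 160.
Circumference = 2 * pi * r
Circumference = 2 * pi * 160
Circumference = 1005.31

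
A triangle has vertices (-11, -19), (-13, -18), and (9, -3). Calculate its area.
Using the coordinate formula: Area = (1/2)|x₁(y₂-y₃) + x₂(y₃-y₁) + x₃(y₁-y₂)|
Area = (1/2)|(-11)((-18)-(-3)) + (-13)((-3)-(-19)) + 9((-19)-(-18))|
Area = (1/2)|(-11)*(-15) + (-13)*16 + 9*(-1)|
Area = (1/2)|165 + (-208) + (-9)|
Area = (1/2)*52 = 26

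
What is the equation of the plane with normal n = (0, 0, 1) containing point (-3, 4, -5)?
d = n·P = (0)(-3) + (0)(4) + (1)(-5) = -5
Plane: z = -5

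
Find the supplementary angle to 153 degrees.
Supplementary angles sum to 180 degrees.
Other angle = 180 - 153
Other angle = 27 degrees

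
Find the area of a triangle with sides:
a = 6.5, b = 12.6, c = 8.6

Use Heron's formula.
s = (a+b+c)/2 = (6.5+12.6+8.6)/2 = 13.85
A = √(s(s-a)(s-b)(s-c)) = √(13.85·7.35·1.25·5.25)
A = √668.046 = 25.85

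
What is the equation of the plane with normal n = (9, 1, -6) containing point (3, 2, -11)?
d = n·P = (9)(3) + (1)(2) + (-6)(-11) = 95
Plane: 9x + y - 6z = 95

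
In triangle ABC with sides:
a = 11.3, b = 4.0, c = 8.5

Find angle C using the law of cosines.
cos(C) = (a² + b² - c²)/(2ab)
cos(C) = (11.3² + 4.0² - 8.5²)/(2·11.3·4.0) = 71.44/90.4 = 0.790265
C = arccos(0.790265) = 37.79°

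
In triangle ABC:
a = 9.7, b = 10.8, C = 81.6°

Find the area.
Using A = ½ab·sin(C):
A = ½·9.7·10.8·sin(81.6°) = ½·104.76·0.989272 = 51.82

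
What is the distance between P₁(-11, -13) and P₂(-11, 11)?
Using the distance formula: d = sqrt((x₂-x₁)² + (y₂-y₁)²)
dx = (-11) - (-11) = 0
dy = 11 - (-13) = 24
d = sqrt(0² + 24²) = sqrt(0 + 576) = sqrt(576) = 24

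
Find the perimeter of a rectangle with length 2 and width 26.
Perimeter = 2 * (length + width)
Perimeter = 2 * (2 + 26)
Perimeter = 2 * 28
Perimeter = 56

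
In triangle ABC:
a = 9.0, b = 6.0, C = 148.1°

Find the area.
Using A = ½ab·sin(C):
A = ½·9.0·6.0·sin(148.1°) = ½·54·0.528438 = 14.27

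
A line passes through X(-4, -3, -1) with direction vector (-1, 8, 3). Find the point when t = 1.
P(1) = (-4 + (-1)(1), -3 + 8(1), -1 + 3(1)) = (-5, 5, 2)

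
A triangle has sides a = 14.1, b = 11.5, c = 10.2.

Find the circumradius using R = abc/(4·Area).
s = (a+b+c)/2 = 17.9
Area = √(s(s-a)(s-b)(s-c)) = √(17.9·3.8·6.4·7.7) = 57.8967
R = abc/(4·Area) = (14.1·11.5·10.2)/(4·57.8967) = 1653.93/231.5868 = 7.142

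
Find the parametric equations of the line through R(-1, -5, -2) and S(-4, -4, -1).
Direction vector d = S - R = (-3, 1, 1)
x = -1 - 3t, y = -5 + t, z = -2 + t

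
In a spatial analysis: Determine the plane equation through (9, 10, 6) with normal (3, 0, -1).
d = n·P = (3)(9) + (0)(10) + (-1)(6) = 21
Plane: 3x - z = 21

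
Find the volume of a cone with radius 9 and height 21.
Volume = (1/3) * pi * r² * h
Volume = (1/3) * pi * 9² * 21
Volume = (1/3) * pi * 81 * 21
Volume = (1/3) * pi * 1701
Volume = 1781.28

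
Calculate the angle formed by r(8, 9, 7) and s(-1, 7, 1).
r·s = 62, |r|² = 194, |s|² = 51
cos θ = 62/√9894 ≈ 0.6233
θ ≈ 51.44°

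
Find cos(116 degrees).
cos(116 degrees) = -0.4384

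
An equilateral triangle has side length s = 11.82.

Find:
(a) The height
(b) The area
(a) Height h = s·√3/2 = 11.82·√3/2 = 10.24
(b) Area = (√3/4)·s² = (√3/4)·11.82² = (√3/4)·139.712 = 60.5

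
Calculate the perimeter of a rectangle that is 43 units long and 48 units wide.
Perimeter = 2 * (length + width)
Perimeter = 2 * (43 + 48)
Perimeter = 2 * 91
Perimeter = 182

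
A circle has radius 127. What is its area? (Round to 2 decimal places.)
Area = pi * r²
Area = pi * 127²
Area = pi * 16129
Area = 50670.75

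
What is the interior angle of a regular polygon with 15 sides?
Interior angle of a regular n-gon = (n-2)*180/n
Interior angle = (15-2)*180/15
Interior angle = 13*180/15
Interior angle = 2340/15
Interior angle = 156 degrees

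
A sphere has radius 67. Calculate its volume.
Volume = (4/3) * pi * r³
Volume = (4/3) * pi * 67³
Volume = (4/3) * pi * 300763
Volume = 1259833.11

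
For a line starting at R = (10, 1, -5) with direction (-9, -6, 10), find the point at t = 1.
P(1) = (10 + (-9)(1), 1 + (-6)(1), -5 + 10(1)) = (1, -5, 5)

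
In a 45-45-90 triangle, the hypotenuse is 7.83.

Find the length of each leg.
In a 45-45-90 triangle, hypotenuse = leg·√2  →  leg = hypotenuse/√2
leg = 7.83/√2 = 5.537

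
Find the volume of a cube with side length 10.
Volume = s³
Volume = 10³
Volume = 1000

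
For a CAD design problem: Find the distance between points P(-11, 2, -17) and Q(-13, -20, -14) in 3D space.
d = √[(-2)² + (-22)² + (3)²] = √497 = 22.29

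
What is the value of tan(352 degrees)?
tan(352 degrees) = -0.1405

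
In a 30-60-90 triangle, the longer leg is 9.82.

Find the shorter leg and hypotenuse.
In a 30-60-90 triangle, sides are in ratio 1 : √3 : 2.
Long leg = short leg·√3  →  short leg = 9.82/√3 = 5.67
Hypotenuse = 2·(short leg) = 2·9.82/√3 = 11.34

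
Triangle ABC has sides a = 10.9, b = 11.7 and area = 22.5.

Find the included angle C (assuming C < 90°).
Area = ½ab·sin(C)  →  sin(C) = 2·Area/(ab)
sin(C) = 2·22.5/(10.9·11.7) = 0.352858
C = arcsin(0.352858) = 20.66°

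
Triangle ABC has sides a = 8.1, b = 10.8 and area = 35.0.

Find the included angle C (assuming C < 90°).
Area = ½ab·sin(C)  →  sin(C) = 2·Area/(ab)
sin(C) = 2·35.0/(8.1·10.8) = 0.800183
C = arcsin(0.800183) = 53.15°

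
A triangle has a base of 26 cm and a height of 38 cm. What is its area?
Area = (1/2) * base * height
Area = (1/2) * 26 * 38
Area = 494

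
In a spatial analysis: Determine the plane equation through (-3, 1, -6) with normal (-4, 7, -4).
d = n·P = (-4)(-3) + (7)(1) + (-4)(-6) = 43
Plane: -4x + 7y - 4z = 43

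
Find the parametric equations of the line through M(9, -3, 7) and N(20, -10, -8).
Direction vector d = N - M = (11, -7, -15)
x = 9 + 11t, y = -3 - 7t, z = 7 - 15t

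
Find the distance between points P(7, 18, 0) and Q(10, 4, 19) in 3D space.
d = √[(3)² + (-14)² + (19)²] = √566 = 23.79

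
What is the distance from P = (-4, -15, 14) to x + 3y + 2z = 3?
d = |1(-4) + 3(-15) + 2(14) - (3)| / √(1² + 3² + 2²) = 24/√14 = 6.414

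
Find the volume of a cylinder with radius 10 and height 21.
Volume = pi * r² * h
Volume = pi * 10² * 21
Volume = pi * 100 * 21
Volume = pi * 2100
Volume = 6597.34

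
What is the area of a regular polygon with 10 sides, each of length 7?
For a regular 10-gon with side length s = 7:
Apothem a = s / (2*tan(pi/10)) = 7 / (2*tan(pi/10)) ≈ 10.7719
Perimeter P = 10 * 7 = 70
Area = (1/2) * P * a = (1/2) * 70 * 10.7719 = 377.02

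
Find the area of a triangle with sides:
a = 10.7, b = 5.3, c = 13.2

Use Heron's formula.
s = (a+b+c)/2 = (10.7+5.3+13.2)/2 = 14.6
A = √(s(s-a)(s-b)(s-c)) = √(14.6·3.9·9.3·1.4)
A = √741.359 = 27.23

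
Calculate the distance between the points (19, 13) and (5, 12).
Using the distance formula: d = sqrt((x₂-x₁)² + (y₂-y₁)²)
dx = 5 - 19 = -14
dy = 12 - 13 = -1
d = sqrt((-14)² + (-1)²) = sqrt(196 + 1) = sqrt(197) = 14.04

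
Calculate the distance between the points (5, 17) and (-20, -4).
Using the distance formula: d = sqrt((x₂-x₁)² + (y₂-y₁)²)
dx = (-20) - 5 = -25
dy = (-4) - 17 = -21
d = sqrt((-25)² + (-21)²) = sqrt(625 + 441) = sqrt(1066) = 32.65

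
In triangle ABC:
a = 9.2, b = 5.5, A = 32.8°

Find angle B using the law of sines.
sin(B)/b = sin(A)/a
sin(B) = b·sin(A)/a = 5.5·sin(32.8°)/9.2 = 0.323847
B = arcsin(0.323847) = 18.9°  (b ≤ a, so B ≤ A and the acute solution is unique)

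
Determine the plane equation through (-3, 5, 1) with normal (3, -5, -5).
d = n·P = (3)(-3) + (-5)(5) + (-5)(1) = -39
Plane: 3x - 5y - 5z = -39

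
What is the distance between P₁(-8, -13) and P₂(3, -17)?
Using the distance formula: d = sqrt((x₂-x₁)² + (y₂-y₁)²)
dx = 3 - (-8) = 11
dy = (-17) - (-13) = -4
d = sqrt(11² + (-4)²) = sqrt(121 + 16) = sqrt(137) = 11.70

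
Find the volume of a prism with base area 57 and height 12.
Volume = base area * height
Volume = 57 * 12
Volume = 684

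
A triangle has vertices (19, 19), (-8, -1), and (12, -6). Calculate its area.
Using the coordinate formula: Area = (1/2)|x₁(y₂-y₃) + x₂(y₃-y₁) + x₃(y₁-y₂)|
Area = (1/2)|19((-1)-(-6)) + (-8)((-6)-19) + 12(19-(-1))|
Area = (1/2)|19*5 + (-8)*(-25) + 12*20|
Area = (1/2)|95 + 200 + 240|
Area = (1/2)*535 = 267.50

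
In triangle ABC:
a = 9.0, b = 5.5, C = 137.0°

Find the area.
Using A = ½ab·sin(C):
A = ½·9.0·5.5·sin(137.0°) = ½·49.5·0.681998 = 16.88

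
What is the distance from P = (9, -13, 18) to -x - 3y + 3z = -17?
d = |(-1)(9) + (-3)(-13) + 3(18) - (-17)| / √((-1)² + (-3)² + 3²) = 101/√19 = 23.17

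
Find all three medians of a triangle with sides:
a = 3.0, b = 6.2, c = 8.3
Using m_x = ½√(2y² + 2z² - x²):
m_a = ½√(2·6.2² + 2·8.3² - 3.0²) = ½√205.66 = 7.17
m_b = ½√(2·3.0² + 2·8.3² - 6.2²) = ½√117.34 = 5.416
m_c = ½√(2·3.0² + 2·6.2² - 8.3²) = ½√25.99 = 2.549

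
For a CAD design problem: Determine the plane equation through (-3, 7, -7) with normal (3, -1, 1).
d = n·P = (3)(-3) + (-1)(7) + (1)(-7) = -23
Plane: 3x - y + z = -23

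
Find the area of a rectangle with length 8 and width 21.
Area = length * width
Area = 8 * 21
Area = 168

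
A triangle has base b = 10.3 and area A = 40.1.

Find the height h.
A = ½bh  →  h = 2A/b
h = 2·40.1/10.3 = 7.786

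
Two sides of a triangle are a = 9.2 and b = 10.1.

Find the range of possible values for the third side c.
By the triangle inequality: |a - b| < c < a + b
|9.2 - 10.1| < c < 9.2 + 10.1
0.9 < c < 19.3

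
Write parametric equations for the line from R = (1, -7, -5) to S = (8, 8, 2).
Direction vector d = S - R = (7, 15, 7)
x = 1 + 7t, y = -7 + 15t, z = -5 + 7t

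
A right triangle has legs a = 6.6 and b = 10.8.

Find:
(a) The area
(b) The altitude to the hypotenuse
(a) Area = ½ab = ½·6.6·10.8 = 35.64
(b) Hypotenuse c = √(6.6² + 10.8²) = √160.2 = 12.657
    Area = ½·c·h_c  →  h_c = 2·Area/c = 2·35.64/12.657 = 5.632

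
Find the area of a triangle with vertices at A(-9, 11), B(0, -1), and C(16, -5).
Using the coordinate formula: Area = (1/2)|x₁(y₂-y₃) + x₂(y₃-y₁) + x₃(y₁-y₂)|
Area = (1/2)|(-9)((-1)-(-5)) + 0((-5)-11) + 16(11-(-1))|
Area = (1/2)|(-9)*4 + 0*(-16) + 16*12|
Area = (1/2)|(-36) + 0 + 192|
Area = (1/2)*156 = 78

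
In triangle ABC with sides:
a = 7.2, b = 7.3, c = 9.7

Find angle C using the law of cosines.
cos(C) = (a² + b² - c²)/(2ab)
cos(C) = (7.2² + 7.3² - 9.7²)/(2·7.2·7.3) = 11.04/105.12 = 0.105023
C = arccos(0.105023) = 83.97°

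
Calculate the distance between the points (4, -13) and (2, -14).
Using the distance formula: d = sqrt((x₂-x₁)² + (y₂-y₁)²)
dx = 2 - 4 = -2
dy = (-14) - (-13) = -1
d = sqrt((-2)² + (-1)²) = sqrt(4 + 1) = sqrt(5) = 2.24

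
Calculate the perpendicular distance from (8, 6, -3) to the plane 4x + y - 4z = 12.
d = |4(8) + 1(6) + (-4)(-3) - (12)| / √(4² + 1² + (-4)²) = 38/√33 = 6.615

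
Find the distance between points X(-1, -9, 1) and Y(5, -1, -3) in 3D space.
d = √[(6)² + (8)² + (-4)²] = √116 = 10.77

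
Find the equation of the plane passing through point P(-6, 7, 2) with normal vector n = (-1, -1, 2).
d = n·P = (-1)(-6) + (-1)(7) + (2)(2) = 3
Plane: -x - y + 2z = 3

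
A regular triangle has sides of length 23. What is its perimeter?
Perimeter = number of sides * side length
Perimeter = 3 * 23
Perimeter = 69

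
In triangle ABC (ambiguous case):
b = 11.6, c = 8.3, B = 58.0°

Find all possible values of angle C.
sin(C)/c = sin(B)/b  →  sin(C) = c·sin(B)/b = 8.3·sin(58.0°)/11.6 = 0.606793
C₁ = arcsin(0.606793) = 37.36°,  C₂ = 180° - C₁ = 142.64°
Check C₂: A = 180° - 58.0° - 142.64° = -20.64° ≤ 0, rejected
C = 37.36° (one solution)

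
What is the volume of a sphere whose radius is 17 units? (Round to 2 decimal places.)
Volume = (4/3) * pi * r³
Volume = (4/3) * pi * 17³
Volume = (4/3) * pi * 4913
Volume = 20579.53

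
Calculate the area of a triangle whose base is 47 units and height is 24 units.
Area = (1/2) * base * height
Area = (1/2) * 47 * 24
Area = 564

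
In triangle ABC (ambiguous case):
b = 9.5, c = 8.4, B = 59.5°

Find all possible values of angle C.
sin(C)/c = sin(B)/b  →  sin(C) = c·sin(B)/b = 8.4·sin(59.5°)/9.5 = 0.761862
C₁ = arcsin(0.761862) = 49.63°,  C₂ = 180° - C₁ = 130.37°
Check C₂: A = 180° - 59.5° - 130.37° = -9.87° ≤ 0, rejected
C = 49.63° (one solution)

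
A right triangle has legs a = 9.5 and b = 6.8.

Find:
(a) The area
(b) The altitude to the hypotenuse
(a) Area = ½ab = ½·9.5·6.8 = 32.3
(b) Hypotenuse c = √(9.5² + 6.8²) = √136.49 = 11.6829
    Area = ½·c·h_c  →  h_c = 2·Area/c = 2·32.3/11.6829 = 5.529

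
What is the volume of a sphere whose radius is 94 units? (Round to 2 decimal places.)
Volume = (4/3) * pi * r³
Volume = (4/3) * pi * 94³
Volume = (4/3) * pi * 830584
Volume = 3479142.12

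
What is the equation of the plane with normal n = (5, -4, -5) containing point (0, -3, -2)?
d = n·P = (5)(0) + (-4)(-3) + (-5)(-2) = 22
Plane: 5x - 4y - 5z = 22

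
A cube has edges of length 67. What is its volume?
Volume = s³
Volume = 67³
Volume = 300763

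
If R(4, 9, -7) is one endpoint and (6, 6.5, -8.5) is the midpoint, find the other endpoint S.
S = (2×6 - 4, 2×6.5 - 9, 2×(-8.5) - (-7)) = (8, 4, -10)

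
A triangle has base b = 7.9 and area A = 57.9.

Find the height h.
A = ½bh  →  h = 2A/b
h = 2·57.9/7.9 = 14.66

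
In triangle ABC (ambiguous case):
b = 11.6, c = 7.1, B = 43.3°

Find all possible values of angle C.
sin(C)/c = sin(B)/b  →  sin(C) = c·sin(B)/b = 7.1·sin(43.3°)/11.6 = 0.419768
C₁ = arcsin(0.419768) = 24.82°,  C₂ = 180° - C₁ = 155.18°
Check C₂: A = 180° - 43.3° - 155.18° = -18.48° ≤ 0, rejected
C = 24.82° (one solution)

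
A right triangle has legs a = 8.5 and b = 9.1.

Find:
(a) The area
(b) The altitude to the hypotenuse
(a) Area = ½ab = ½·8.5·9.1 = 38.675
(b) Hypotenuse c = √(8.5² + 9.1²) = √155.06 = 12.4523
    Area = ½·c·h_c  →  h_c = 2·Area/c = 2·38.675/12.4523 = 6.212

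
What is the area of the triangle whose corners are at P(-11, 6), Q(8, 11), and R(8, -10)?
Using the coordinate formula: Area = (1/2)|x₁(y₂-y₃) + x₂(y₃-y₁) + x₃(y₁-y₂)|
Area = (1/2)|(-11)(11-(-10)) + 8((-10)-6) + 8(6-11)|
Area = (1/2)|(-11)*21 + 8*(-16) + 8*(-5)|
Area = (1/2)|(-231) + (-128) + (-40)|
Area = (1/2)*399 = 199.50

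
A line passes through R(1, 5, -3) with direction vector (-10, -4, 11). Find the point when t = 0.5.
P(0.5) = (1 + (-10)(0.5), 5 + (-4)(0.5), -3 + 11(0.5)) = (-4, 3, 2.5)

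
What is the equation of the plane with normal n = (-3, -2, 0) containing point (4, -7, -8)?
d = n·P = (-3)(4) + (-2)(-7) + (0)(-8) = 2
Plane: -3x - 2y = 2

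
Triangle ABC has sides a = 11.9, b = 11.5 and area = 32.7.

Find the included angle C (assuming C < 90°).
Area = ½ab·sin(C)  →  sin(C) = 2·Area/(ab)
sin(C) = 2·32.7/(11.9·11.5) = 0.477896
C = arcsin(0.477896) = 28.55°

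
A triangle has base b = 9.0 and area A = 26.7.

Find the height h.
A = ½bh  →  h = 2A/b
h = 2·26.7/9.0 = 5.933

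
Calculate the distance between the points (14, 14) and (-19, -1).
Using the distance formula: d = sqrt((x₂-x₁)² + (y₂-y₁)²)
dx = (-19) - 14 = -33
dy = (-1) - 14 = -15
d = sqrt((-33)² + (-15)²) = sqrt(1089 + 225) = sqrt(1314) = 36.25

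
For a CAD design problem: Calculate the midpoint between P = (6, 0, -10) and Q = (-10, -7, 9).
Midpoint = ((6-10)/2, (0-7)/2, (-10+9)/2) = (-2, -3.5, -0.5)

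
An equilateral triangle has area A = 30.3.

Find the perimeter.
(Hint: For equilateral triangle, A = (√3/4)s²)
A = (√3/4)s²  →  s² = 4A/√3 = 4·30.3/√3 = 69.9749
s = 8.3651
Perimeter = 3s = 25.1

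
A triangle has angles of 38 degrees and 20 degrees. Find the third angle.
Sum of angles in a triangle = 180 degrees
Third angle = 180 - 38 - 20
Third angle = 122 degrees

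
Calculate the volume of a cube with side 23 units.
Volume = s³
Volume = 23³
Volume = 12167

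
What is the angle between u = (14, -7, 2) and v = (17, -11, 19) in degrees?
u·v = 353, |u|² = 249, |v|² = 771
cos θ = 353/√191979 ≈ 0.8057
θ ≈ 36.33°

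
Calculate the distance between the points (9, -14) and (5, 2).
Using the distance formula: d = sqrt((x₂-x₁)² + (y₂-y₁)²)
dx = 5 - 9 = -4
dy = 2 - (-14) = 16
d = sqrt((-4)² + 16²) = sqrt(16 + 256) = sqrt(272) = 16.49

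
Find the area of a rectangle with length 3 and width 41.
Area = length * width
Area = 3 * 41
Area = 123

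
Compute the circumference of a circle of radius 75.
Circumference = 2 * pi * r
Circumference = 2 * pi * 75
Circumference = 471.24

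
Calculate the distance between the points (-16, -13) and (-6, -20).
Using the distance formula: d = sqrt((x₂-x₁)² + (y₂-y₁)²)
dx = (-6) - (-16) = 10
dy = (-20) - (-13) = -7
d = sqrt(10² + (-7)²) = sqrt(100 + 49) = sqrt(149) = 12.21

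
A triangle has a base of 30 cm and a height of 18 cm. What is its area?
Area = (1/2) * base * height
Area = (1/2) * 30 * 18
Area = 270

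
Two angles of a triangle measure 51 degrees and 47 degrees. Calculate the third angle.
Sum of angles in a triangle = 180 degrees
Third angle = 180 - 51 - 47
Third angle = 82 degrees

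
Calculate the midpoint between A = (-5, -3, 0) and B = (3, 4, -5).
Midpoint = ((-5+3)/2, (-3+4)/2, (0-5)/2) = (-1, 0.5, -2.5)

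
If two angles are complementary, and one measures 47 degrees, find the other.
Complementary angles sum to 90 degrees.
Other angle = 90 - 47
Other angle = 43 degrees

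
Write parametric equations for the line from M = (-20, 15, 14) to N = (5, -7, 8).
Direction vector d = N - M = (25, -22, -6)
x = -20 + 25t, y = 15 - 22t, z = 14 - 6t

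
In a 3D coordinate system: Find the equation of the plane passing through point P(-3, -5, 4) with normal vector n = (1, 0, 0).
d = n·P = (1)(-3) + (0)(-5) + (0)(4) = -3
Plane: x = -3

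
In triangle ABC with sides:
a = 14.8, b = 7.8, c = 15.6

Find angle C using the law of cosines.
cos(C) = (a² + b² - c²)/(2ab)
cos(C) = (14.8² + 7.8² - 15.6²)/(2·14.8·7.8) = 36.52/230.88 = 0.158177
C = arccos(0.158177) = 80.9°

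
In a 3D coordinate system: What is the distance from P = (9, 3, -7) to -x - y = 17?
d = |(-1)(9) + (-1)(3) + 0(-7) - (17)| / √((-1)² + (-1)² + 0²) = 29/√2 = 20.51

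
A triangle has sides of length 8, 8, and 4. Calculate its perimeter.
Perimeter = sum of all sides
Perimeter = 8 + 8 + 4
Perimeter = 20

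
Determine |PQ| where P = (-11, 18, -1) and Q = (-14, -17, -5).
d = √[(-3)² + (-35)² + (-4)²] = √1250 = 35.36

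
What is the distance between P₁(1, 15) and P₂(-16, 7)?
Using the distance formula: d = sqrt((x₂-x₁)² + (y₂-y₁)²)
dx = (-16) - 1 = -17
dy = 7 - 15 = -8
d = sqrt((-17)² + (-8)²) = sqrt(289 + 64) = sqrt(353) = 18.79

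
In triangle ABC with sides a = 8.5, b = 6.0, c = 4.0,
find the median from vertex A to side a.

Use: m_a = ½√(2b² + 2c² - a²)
m_a = ½√(2·6.0² + 2·4.0² - 8.5²)
m_a = ½√(72 + 32 - 72.25) = ½√31.75 = 2.817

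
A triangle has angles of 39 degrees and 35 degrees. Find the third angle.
Sum of angles in a triangle = 180 degrees
Third angle = 180 - 39 - 35
Third angle = 106 degrees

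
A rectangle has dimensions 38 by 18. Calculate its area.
Area = length * width
Area = 38 * 18
Area = 684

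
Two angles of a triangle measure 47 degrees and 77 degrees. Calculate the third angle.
Sum of angles in a triangle = 180 degrees
Third angle = 180 - 47 - 77
Third angle = 56 degrees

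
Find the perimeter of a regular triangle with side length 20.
Perimeter = number of sides * side length
Perimeter = 3 * 20
Perimeter = 60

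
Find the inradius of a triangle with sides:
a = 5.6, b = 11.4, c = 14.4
s = (a+b+c)/2 = (5.6+11.4+14.4)/2 = 15.7
Area = √(s(s-a)(s-b)(s-c)) = √(15.7·10.1·4.3·1.3) = 29.7726
r = Area/s = 29.7726/15.7 = 1.896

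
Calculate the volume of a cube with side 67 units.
Volume = s³
Volume = 67³
Volume = 300763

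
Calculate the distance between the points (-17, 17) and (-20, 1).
Using the distance formula: d = sqrt((x₂-x₁)² + (y₂-y₁)²)
dx = (-20) - (-17) = -3
dy = 1 - 17 = -16
d = sqrt((-3)² + (-16)²) = sqrt(9 + 256) = sqrt(265) = 16.28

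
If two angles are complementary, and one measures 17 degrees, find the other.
Complementary angles sum to 90 degrees.
Other angle = 90 - 17
Other angle = 73 degrees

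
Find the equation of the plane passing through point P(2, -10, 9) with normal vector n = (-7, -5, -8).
d = n·P = (-7)(2) + (-5)(-10) + (-8)(9) = -36
Plane: -7x - 5y - 8z = -36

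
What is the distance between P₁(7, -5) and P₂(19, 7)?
Using the distance formula: d = sqrt((x₂-x₁)² + (y₂-y₁)²)
dx = 19 - 7 = 12
dy = 7 - (-5) = 12
d = sqrt(12² + 12²) = sqrt(144 + 144) = sqrt(288) = 16.97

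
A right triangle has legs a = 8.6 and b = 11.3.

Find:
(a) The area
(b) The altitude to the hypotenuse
(a) Area = ½ab = ½·8.6·11.3 = 48.59
(b) Hypotenuse c = √(8.6² + 11.3²) = √201.65 = 14.2004
    Area = ½·c·h_c  →  h_c = 2·Area/c = 2·48.59/14.2004 = 6.843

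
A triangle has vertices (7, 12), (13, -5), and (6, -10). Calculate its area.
Using the coordinate formula: Area = (1/2)|x₁(y₂-y₃) + x₂(y₃-y₁) + x₃(y₁-y₂)|
Area = (1/2)|7((-5)-(-10)) + 13((-10)-12) + 6(12-(-5))|
Area = (1/2)|7*5 + 13*(-22) + 6*17|
Area = (1/2)|35 + (-286) + 102|
Area = (1/2)*149 = 74.50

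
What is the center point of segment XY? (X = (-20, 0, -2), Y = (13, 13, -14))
Midpoint = ((-20+13)/2, (0+13)/2, (-2-14)/2) = (-3.5, 6.5, -8)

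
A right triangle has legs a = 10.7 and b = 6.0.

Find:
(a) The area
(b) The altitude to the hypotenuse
(a) Area = ½ab = ½·10.7·6.0 = 32.1
(b) Hypotenuse c = √(10.7² + 6.0²) = √150.49 = 12.2674
    Area = ½·c·h_c  →  h_c = 2·Area/c = 2·32.1/12.2674 = 5.233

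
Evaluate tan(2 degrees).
tan(2 degrees) = 0.0349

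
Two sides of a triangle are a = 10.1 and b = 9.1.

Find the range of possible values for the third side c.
By the triangle inequality: |a - b| < c < a + b
|10.1 - 9.1| < c < 10.1 + 9.1
1 < c < 19.2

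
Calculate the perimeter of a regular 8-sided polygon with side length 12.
Perimeter = number of sides * side length
Perimeter = 8 * 12
Perimeter = 96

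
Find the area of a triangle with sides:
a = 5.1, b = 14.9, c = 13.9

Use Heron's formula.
s = (a+b+c)/2 = (5.1+14.9+13.9)/2 = 16.95
A = √(s(s-a)(s-b)(s-c)) = √(16.95·11.85·2.05·3.05)
A = √1255.86 = 35.44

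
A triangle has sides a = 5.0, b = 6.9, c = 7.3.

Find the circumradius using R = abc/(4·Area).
s = (a+b+c)/2 = 9.6
Area = √(s(s-a)(s-b)(s-c)) = √(9.6·4.6·2.7·2.3) = 16.56
R = abc/(4·Area) = (5.0·6.9·7.3)/(4·16.56) = 251.85/66.24 = 3.802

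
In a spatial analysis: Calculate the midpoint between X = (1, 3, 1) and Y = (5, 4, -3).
Midpoint = ((1+5)/2, (3+4)/2, (1-3)/2) = (3, 3.5, -1)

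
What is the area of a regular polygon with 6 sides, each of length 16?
For a regular 6-gon with side length s = 16:
Apothem a = s / (2*tan(pi/6)) = 16 / (2*tan(pi/6)) ≈ 13.8564
Perimeter P = 6 * 16 = 96
Area = (1/2) * P * a = (1/2) * 96 * 13.8564 = 665.11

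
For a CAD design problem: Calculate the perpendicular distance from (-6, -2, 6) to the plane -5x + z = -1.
d = |(-5)(-6) + 0(-2) + 1(6) - (-1)| / √((-5)² + 0² + 1²) = 37/√26 = 7.256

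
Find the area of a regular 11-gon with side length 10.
For a regular 11-gon with side length s = 10:
Apothem a = s / (2*tan(pi/11)) = 10 / (2*tan(pi/11)) ≈ 17.0284
Perimeter P = 11 * 10 = 110
Area = (1/2) * P * a = (1/2) * 110 * 17.0284 = 936.56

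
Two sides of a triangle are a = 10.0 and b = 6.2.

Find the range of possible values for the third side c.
By the triangle inequality: |a - b| < c < a + b
|10.0 - 6.2| < c < 10.0 + 6.2
3.8 < c < 16.2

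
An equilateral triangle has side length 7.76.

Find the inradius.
For an equilateral triangle, r = s/(2√3) where s is the side.
r = 7.76/(2√3) = 7.76/3.464102 = 2.24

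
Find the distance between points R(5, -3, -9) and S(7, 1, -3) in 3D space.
d = √[(2)² + (4)² + (6)²] = √56 = 7.483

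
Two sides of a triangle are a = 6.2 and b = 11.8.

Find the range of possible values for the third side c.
By the triangle inequality: |a - b| < c < a + b
|6.2 - 11.8| < c < 6.2 + 11.8
5.6 < c < 18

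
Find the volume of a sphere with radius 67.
Volume = (4/3) * pi * r³
Volume = (4/3) * pi * 67³
Volume = (4/3) * pi * 300763
Volume = 1259833.11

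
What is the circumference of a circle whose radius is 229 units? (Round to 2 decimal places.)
Circumference = 2 * pi * r
Circumference = 2 * pi * 229
Circumference = 1438.85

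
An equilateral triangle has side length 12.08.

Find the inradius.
For an equilateral triangle, r = s/(2√3) where s is the side.
r = 12.08/(2√3) = 12.08/3.464102 = 3.487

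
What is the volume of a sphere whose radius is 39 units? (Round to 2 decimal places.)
Volume = (4/3) * pi * r³
Volume = (4/3) * pi * 39³
Volume = (4/3) * pi * 59319
Volume = 248474.85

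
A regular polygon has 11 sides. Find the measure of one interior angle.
Interior angle of a regular n-gon = (n-2)*180/n
Interior angle = (11-2)*180/11
Interior angle = 9*180/11
Interior angle = 1620/11
Interior angle = 147.27 degrees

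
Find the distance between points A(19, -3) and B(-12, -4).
Using the distance formula: d = sqrt((x₂-x₁)² + (y₂-y₁)²)
dx = (-12) - 19 = -31
dy = (-4) - (-3) = -1
d = sqrt((-31)² + (-1)²) = sqrt(961 + 1) = sqrt(962) = 31.02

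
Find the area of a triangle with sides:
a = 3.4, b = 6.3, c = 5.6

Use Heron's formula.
s = (a+b+c)/2 = (3.4+6.3+5.6)/2 = 7.65
A = √(s(s-a)(s-b)(s-c)) = √(7.65·4.25·1.35·2.05)
A = √89.9783 = 9.486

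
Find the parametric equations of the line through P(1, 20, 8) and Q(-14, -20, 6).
Direction vector d = Q - P = (-15, -40, -2)
x = 1 - 15t, y = 20 - 40t, z = 8 - 2t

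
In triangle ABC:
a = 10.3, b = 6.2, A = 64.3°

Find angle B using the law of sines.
sin(B)/b = sin(A)/a
sin(B) = b·sin(A)/a = 6.2·sin(64.3°)/10.3 = 0.542396
B = arcsin(0.542396) = 32.85°  (b ≤ a, so B ≤ A and the acute solution is unique)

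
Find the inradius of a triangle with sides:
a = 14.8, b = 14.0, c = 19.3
s = (a+b+c)/2 = (14.8+14.0+19.3)/2 = 24.05
Area = √(s(s-a)(s-b)(s-c)) = √(24.05·9.25·10.05·4.75) = 103.052
r = Area/s = 103.052/24.05 = 4.285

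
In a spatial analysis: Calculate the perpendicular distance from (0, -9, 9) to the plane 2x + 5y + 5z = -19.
d = |2(0) + 5(-9) + 5(9) - (-19)| / √(2² + 5² + 5²) = 19/√54 = 2.586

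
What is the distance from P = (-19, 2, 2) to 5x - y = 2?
d = |5(-19) + (-1)(2) + 0(2) - (2)| / √(5² + (-1)² + 0²) = 99/√26 = 19.42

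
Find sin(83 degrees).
sin(83 degrees) = 0.9925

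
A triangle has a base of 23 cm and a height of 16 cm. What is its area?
Area = (1/2) * base * height
Area = (1/2) * 23 * 16
Area = 184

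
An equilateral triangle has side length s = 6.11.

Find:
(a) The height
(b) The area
(a) Height h = s·√3/2 = 6.11·√3/2 = 5.291
(b) Area = (√3/4)·s² = (√3/4)·6.11² = (√3/4)·37.3321 = 16.17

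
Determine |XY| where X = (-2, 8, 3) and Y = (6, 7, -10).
d = √[(8)² + (-1)² + (-13)²] = √234 = 15.3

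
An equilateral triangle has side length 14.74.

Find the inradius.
For an equilateral triangle, r = s/(2√3) where s is the side.
r = 14.74/(2√3) = 14.74/3.464102 = 4.255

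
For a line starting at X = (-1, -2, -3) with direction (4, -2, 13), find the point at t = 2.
P(2) = (-1 + 4(2), -2 + (-2)(2), -3 + 13(2)) = (7, -6, 23)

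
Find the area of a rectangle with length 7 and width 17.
Area = length * width
Area = 7 * 17
Area = 119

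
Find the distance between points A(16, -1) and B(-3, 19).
Using the distance formula: d = sqrt((x₂-x₁)² + (y₂-y₁)²)
dx = (-3) - 16 = -19
dy = 19 - (-1) = 20
d = sqrt((-19)² + 20²) = sqrt(361 + 400) = sqrt(761) = 27.59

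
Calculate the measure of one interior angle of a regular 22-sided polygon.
Interior angle of a regular n-gon = (n-2)*180/n
Interior angle = (22-2)*180/22
Interior angle = 20*180/22
Interior angle = 3600/22
Interior angle = 163.64 degrees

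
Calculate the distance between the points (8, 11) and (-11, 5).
Using the distance formula: d = sqrt((x₂-x₁)² + (y₂-y₁)²)
dx = (-11) - 8 = -19
dy = 5 - 11 = -6
d = sqrt((-19)² + (-6)²) = sqrt(361 + 36) = sqrt(397) = 19.92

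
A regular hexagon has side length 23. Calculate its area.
For a regular 6-gon with side length s = 23:
Apothem a = s / (2*tan(pi/6)) = 23 / (2*tan(pi/6)) ≈ 19.9186
Perimeter P = 6 * 23 = 138
Area = (1/2) * P * a = (1/2) * 138 * 19.9186 = 1374.38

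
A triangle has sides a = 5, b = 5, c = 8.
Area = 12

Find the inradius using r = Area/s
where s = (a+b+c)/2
s = (5+5+8)/2 = 9
r = Area/s = 12/9 = 1.333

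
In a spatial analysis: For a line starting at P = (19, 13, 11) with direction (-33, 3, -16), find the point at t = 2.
P(2) = (19 + (-33)(2), 13 + 3(2), 11 + (-16)(2)) = (-47, 19, -21)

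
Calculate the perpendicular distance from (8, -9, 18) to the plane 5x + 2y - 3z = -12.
d = |5(8) + 2(-9) + (-3)(18) - (-12)| / √(5² + 2² + (-3)²) = 20/√38 = 3.244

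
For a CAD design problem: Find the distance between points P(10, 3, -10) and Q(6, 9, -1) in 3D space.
d = √[(-4)² + (6)² + (9)²] = √133 = 11.53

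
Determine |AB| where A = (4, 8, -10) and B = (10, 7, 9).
d = √[(6)² + (-1)² + (19)²] = √398 = 19.95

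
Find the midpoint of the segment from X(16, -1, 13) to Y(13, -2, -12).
Midpoint = ((16+13)/2, (-1-2)/2, (13-12)/2) = (14.5, -1.5, 0.5)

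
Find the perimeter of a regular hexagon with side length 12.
Perimeter = number of sides * side length
Perimeter = 6 * 12
Perimeter = 72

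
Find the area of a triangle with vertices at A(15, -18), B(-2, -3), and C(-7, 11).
Using the coordinate formula: Area = (1/2)|x₁(y₂-y₃) + x₂(y₃-y₁) + x₃(y₁-y₂)|
Area = (1/2)|15((-3)-11) + (-2)(11-(-18)) + (-7)((-18)-(-3))|
Area = (1/2)|15*(-14) + (-2)*29 + (-7)*(-15)|
Area = (1/2)|(-210) + (-58) + 105|
Area = (1/2)*163 = 81.50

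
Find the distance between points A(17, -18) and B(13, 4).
Using the distance formula: d = sqrt((x₂-x₁)² + (y₂-y₁)²)
dx = 13 - 17 = -4
dy = 4 - (-18) = 22
d = sqrt((-4)² + 22²) = sqrt(16 + 484) = sqrt(500) = 22.36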